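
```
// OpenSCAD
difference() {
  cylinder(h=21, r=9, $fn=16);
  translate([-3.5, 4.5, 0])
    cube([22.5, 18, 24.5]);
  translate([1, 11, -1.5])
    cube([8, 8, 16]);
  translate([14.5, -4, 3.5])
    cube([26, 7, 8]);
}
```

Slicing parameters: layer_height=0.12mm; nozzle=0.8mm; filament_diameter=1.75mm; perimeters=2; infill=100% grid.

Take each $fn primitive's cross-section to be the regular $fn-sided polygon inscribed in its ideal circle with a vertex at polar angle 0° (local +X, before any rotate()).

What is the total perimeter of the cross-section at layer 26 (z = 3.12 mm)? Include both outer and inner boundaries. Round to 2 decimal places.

At z = 3.12 mm: the r=9 cylinder contributes a regular 16-gon of circumradius 9 (perimeter = 2·16·9.000·sin(180°/16) = 56.19 mm); the cube at (-3.5, 4.5) is present — its section is the full 22.5×18 rectangle (perimeter 81.00 mm); the 8×8 cube at (1, 11) contributes its full rectangle (perimeter 32.00 mm); the cube at (14.5, -4) does not reach this height (z outside [3.5, 11.5]); After the difference (first − rest): starting from the r=9 cylinder, the 22.5×18 cube at (-3.5, 4.5) partially overlaps it — only the 38.30 mm² overlap (of its 405.00 mm²) is removed, clipping the outline; the 8×8 cube at (1, 11) misses the remaining region (no effect) — boundary = 58.23 mm. Overall, the cross-section is a single solid region. Total boundary length (outer) = 58.23 mm.

58.23 mm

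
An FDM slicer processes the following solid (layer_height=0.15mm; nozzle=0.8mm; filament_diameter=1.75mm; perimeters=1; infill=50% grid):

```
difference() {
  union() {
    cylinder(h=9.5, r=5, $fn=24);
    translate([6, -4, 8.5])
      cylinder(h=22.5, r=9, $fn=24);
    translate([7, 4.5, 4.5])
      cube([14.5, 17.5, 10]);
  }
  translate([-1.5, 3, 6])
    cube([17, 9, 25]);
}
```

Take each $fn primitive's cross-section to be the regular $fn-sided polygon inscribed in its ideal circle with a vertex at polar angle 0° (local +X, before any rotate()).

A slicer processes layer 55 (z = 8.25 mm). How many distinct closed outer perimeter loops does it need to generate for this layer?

At z = 8.25 mm: the cylinder: section is a regular 24-gon, circumradius r=5; the cylinder at (6, -4) is absent (z outside [8.5, 31]); the 14.5×17.5 cube at (7, 4.5) contributes its full rectangle; Combining (union): the 2 present regions are separate (no shared area or edge), so areas and boundary lengths simply add and each stays a separate island — 2 connected regions; the cube at (-1.5, 3) (footprint 17×9) is included at this height; Subtracting the remaining from the first: starting from that combined region, the 17×9 cube at (-1.5, 3) partially overlaps it — only the 72.06 mm² overlap (of its 153.00 mm²) is removed, clipping the outline — 2 connected regions. The result has 2 disconnected regions.

2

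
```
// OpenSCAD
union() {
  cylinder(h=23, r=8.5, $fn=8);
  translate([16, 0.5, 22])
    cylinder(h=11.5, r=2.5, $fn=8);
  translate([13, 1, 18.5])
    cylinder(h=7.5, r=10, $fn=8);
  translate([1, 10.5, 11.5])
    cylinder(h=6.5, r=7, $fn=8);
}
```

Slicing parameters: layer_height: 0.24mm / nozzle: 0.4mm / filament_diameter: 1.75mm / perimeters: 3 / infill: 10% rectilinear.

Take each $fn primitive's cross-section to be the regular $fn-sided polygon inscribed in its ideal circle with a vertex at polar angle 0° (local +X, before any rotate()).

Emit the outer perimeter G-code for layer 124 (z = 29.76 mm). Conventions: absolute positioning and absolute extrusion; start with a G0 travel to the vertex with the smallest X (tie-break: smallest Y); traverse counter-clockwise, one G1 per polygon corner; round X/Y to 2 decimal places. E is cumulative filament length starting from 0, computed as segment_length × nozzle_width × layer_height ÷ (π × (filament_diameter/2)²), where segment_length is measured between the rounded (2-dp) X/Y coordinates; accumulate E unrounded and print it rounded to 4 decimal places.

G0 X13.50 Y0.50 Z29.76
G1 X14.23 Y-1.27 E0.0764
G1 X16.00 Y-2.00 E0.1528
G1 X17.77 Y-1.27 E0.2293
G1 X18.50 Y0.50 E0.3057
G1 X17.77 Y2.27 E0.3821
G1 X16.00 Y3.00 E0.4585
G1 X14.23 Y2.27 E0.5349
G1 X13.50 Y0.50 E0.6113

At z = 29.76 mm: the cylinder does not reach this height (z outside [0, 23]); the r=2.5 cylinder at (16, 0.5) contributes a regular 8-gon of circumradius 2.5; the cylinder at (13, 1) is not intersected at this z (z outside [18.5, 26]); the cylinder at (1, 10.5) does not reach this height (z outside [11.5, 18]); Combining (union): only the r=2.5 cylinder at (16, 0.5) is present, so the union is just that shape — 1 connected region. The outline is a single polygon with 8 vertices. Extrusion per mm of travel: 0.4 × 0.24 / (π × 0.875²) = 0.039912. Accumulating E over each segment gives final E = 0.6113.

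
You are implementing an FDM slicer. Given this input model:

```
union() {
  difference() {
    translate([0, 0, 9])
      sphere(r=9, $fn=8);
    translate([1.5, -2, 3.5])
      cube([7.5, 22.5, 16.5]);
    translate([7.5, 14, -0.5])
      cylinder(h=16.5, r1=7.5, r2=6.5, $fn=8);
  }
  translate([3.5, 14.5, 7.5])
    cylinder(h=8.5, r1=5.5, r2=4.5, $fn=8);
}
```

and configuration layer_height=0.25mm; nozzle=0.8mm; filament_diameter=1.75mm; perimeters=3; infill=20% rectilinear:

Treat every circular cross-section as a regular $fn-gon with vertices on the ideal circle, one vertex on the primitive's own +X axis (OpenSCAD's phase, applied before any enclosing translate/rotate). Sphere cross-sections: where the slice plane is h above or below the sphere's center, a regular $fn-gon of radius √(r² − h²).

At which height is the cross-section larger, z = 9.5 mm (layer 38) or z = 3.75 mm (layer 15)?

Layer 38 (z = 9.5): the r=9 sphere contributes a regular 8-gon of circumradius √(9²−0.5²) = 8.986 (area = (8/2)·8.986²·sin(360°/8) = 228.40 mm²); the cube at (1.5, -2) is present — its section is the full 7.5×22.5 rectangle (area 168.75 mm²); the cone at (7.5, 14) contributes a regular 8-gon of circumradius 6.894 (interpolated between r1=7.5 and r2=6.5 at t=0.606) (area = (8/2)·6.894²·sin(360°/8) = 134.42 mm²); Taking the first minus the rest: starting from the r=9 sphere (228.40 mm²), the 7.5×22.5 cube at (1.5, -2) partially overlaps it — only the 58.23 mm² overlap (of its 168.75 mm²) is removed, clipping the outline; the cone at (7.5, 14) misses the remaining region (no effect) — area = 170.17 mm²; the cone at (3.5, 14.5) (r1=5.5→r2=4.5) has section circumradius 5.265 here — a regular 8-gon (area = (8/2)·5.265²·sin(360°/8) = 78.40 mm²); Combining (union): the 2 present regions are separate (no shared area or edge), so areas and boundary lengths simply add and each stays a separate island — area = 248.56 mm². So its area = 248.56 mm². Layer 15 (z = 3.75): the r=9 sphere contributes a regular 8-gon of circumradius √(9²−5.25²) = 7.310 (area = (8/2)·7.310²·sin(360°/8) = 151.14 mm²); the cube at (1.5, -2) is present — its section is the full 7.5×22.5 rectangle (area 168.75 mm²); the cone at (7.5, 14) (r1=7.5→r2=6.5) has section circumradius 7.242 here — a regular 8-gon (area = (8/2)·7.242²·sin(360°/8) = 148.36 mm²); Taking the first minus the rest: starting from the r=9 sphere (151.14 mm²), the 7.5×22.5 cube at (1.5, -2) partially overlaps it — only the 38.08 mm² overlap (of its 168.75 mm²) is removed, clipping the outline; the cone at (7.5, 14) misses the remaining region (no effect) — area = 113.07 mm²; the cone at (3.5, 14.5) is not intersected at this z (z outside [7.5, 16]); Taking the union: only that combined region is present, so the union is just that shape — area = 113.07 mm². So its area = 113.07 mm². Layer 38 is larger (248.56 vs 113.07 mm²).

layer 38 (z = 9.5 mm)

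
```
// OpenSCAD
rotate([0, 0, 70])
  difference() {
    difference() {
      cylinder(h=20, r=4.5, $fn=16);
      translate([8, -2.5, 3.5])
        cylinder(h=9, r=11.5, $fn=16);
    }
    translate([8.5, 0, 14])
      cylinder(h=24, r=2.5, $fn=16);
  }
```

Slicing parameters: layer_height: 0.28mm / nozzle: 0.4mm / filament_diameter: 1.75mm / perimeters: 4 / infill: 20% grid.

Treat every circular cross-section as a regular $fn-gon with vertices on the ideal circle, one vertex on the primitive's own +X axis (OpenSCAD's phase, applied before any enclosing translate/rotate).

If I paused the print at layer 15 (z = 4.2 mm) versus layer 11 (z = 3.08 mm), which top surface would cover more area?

Layer 15 (z = 4.2): the r=4.5 cylinder gives a regular 16-gon of circumradius 4.5 (constant along its height) (area = (16/2)·4.500²·sin(360°/16) = 61.99 mm²); the cylinder at (8, -2.5): section is a regular 16-gon, circumradius r=11.5 (area = (16/2)·11.500²·sin(360°/16) = 404.88 mm²); Subtracting the remaining from the first: starting from the r=4.5 cylinder (61.99 mm²), the r=11.5 cylinder at (8, -2.5) partially overlaps it — only the 53.94 mm² overlap (of its 404.88 mm²) is removed, clipping the outline — area = 8.05 mm²; the cylinder at (8.5, 0) is not intersected at this z (z outside [14, 38]); Taking the first minus the rest: none of the subtracted shapes is present at this height, so that combined region is unchanged — area = 8.05 mm²; (rotated 70° about Z; rotation is an isometry so areas/perimeters/island counts are preserved). So its area = 8.05 mm². Layer 11 (z = 3.08): the r=4.5 cylinder gives a regular 16-gon of circumradius 4.5 (constant along its height) (area = (16/2)·4.500²·sin(360°/16) = 61.99 mm²); the cylinder at (8, -2.5) is absent (z outside [3.5, 12.5]); After the difference (first − rest): none of the subtracted shapes is present at this height, so the r=4.5 cylinder is unchanged — area = 61.99 mm²; the cylinder at (8.5, 0) is absent (z outside [14, 38]); Subtracting the remaining from the first: none of the subtracted shapes is present at this height, so that combined region is unchanged — area = 61.99 mm²; (whole slice rotated 70° about Z — lengths, areas and connectivity unchanged). So its area = 61.99 mm². Layer 11 is larger (61.99 vs 8.05 mm²).

layer 11 (z = 3.08 mm)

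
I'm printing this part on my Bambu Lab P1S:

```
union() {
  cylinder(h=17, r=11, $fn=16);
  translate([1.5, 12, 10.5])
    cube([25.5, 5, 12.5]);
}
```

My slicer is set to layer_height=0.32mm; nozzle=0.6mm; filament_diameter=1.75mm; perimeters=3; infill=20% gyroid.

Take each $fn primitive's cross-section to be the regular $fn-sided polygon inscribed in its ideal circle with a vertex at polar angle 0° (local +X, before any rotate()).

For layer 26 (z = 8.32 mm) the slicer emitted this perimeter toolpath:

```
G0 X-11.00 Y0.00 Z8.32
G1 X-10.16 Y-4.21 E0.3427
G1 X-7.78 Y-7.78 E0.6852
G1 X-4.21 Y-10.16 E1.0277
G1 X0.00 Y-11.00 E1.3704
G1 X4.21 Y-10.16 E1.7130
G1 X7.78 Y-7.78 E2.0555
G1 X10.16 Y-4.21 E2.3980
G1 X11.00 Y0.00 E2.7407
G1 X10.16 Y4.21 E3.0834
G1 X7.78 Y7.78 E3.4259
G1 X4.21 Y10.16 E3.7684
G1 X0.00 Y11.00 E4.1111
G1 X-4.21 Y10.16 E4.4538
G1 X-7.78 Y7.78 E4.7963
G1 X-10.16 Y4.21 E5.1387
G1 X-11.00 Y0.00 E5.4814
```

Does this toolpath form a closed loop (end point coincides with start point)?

yes

Start point (G0): (-11.00, 0.00). End point (last G1): the path returns to the start — closed.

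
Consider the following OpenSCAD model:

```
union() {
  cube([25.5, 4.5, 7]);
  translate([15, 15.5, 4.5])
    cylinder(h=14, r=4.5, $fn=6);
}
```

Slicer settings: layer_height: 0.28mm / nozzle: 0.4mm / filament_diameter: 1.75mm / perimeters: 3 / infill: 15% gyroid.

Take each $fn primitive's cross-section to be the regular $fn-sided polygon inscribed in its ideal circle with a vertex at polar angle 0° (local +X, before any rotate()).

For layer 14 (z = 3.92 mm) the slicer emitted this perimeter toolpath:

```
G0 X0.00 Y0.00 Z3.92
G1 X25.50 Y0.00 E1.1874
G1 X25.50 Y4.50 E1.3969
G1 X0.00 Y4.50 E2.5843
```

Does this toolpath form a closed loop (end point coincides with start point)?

Start point (G0): (0.00, 0.00). End point (last G1): the path does not return to the start — open.

no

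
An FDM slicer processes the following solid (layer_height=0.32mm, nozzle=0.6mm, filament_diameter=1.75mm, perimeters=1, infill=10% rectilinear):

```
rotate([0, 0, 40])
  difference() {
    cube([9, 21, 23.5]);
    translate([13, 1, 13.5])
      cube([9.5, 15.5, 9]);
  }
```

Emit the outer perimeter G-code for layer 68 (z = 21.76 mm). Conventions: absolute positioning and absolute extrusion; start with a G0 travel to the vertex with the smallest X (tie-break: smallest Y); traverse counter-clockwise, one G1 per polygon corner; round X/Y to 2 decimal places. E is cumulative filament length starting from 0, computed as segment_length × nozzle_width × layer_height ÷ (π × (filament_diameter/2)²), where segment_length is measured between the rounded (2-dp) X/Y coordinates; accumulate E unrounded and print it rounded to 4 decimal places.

At z = 21.76 mm: the cube (footprint 9×21) is included at this height; the 9.5×15.5 cube at (13, 1) contributes its full rectangle; Subtracting the remaining from the first: starting from the 9×21 cube, the 9.5×15.5 cube at (13, 1) misses the remaining region (no effect) — 1 connected region; (whole slice rotated 40° about Z — lengths, areas and connectivity unchanged). The outline is a single polygon with 4 vertices. Extrusion per mm of travel: 0.6 × 0.32 / (π × 0.875²) = 0.079824. Accumulating E over each segment gives final E = 4.7889.

G0 X-13.50 Y16.09 Z21.76
G1 X0.00 Y0.00 E1.6766
G1 X6.89 Y5.79 E2.3950
G1 X-6.60 Y21.87 E4.0704
G1 X-13.50 Y16.09 E4.7889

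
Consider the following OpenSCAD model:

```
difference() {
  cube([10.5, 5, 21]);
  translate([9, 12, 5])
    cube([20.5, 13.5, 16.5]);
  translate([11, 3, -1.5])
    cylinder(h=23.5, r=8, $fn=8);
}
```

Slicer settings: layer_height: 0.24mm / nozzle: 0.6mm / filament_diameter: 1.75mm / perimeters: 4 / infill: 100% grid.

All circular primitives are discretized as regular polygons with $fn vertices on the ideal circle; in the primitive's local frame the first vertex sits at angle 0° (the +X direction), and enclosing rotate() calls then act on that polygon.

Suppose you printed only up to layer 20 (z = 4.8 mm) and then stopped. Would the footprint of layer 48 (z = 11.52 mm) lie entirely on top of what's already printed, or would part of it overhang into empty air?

entirely on top

Compare the two slices. At z = 4.8: the cube is present — its section is the full 10.5×5 rectangle (area 52.50 mm²); the cube at (9, 12) does not reach this height (z outside [5, 21.5]); the r=8 cylinder at (11, 3) gives a regular 8-gon of circumradius 8 (constant along its height) (area = (8/2)·8.000²·sin(360°/8) = 181.02 mm²); Taking the first minus the rest: starting from the 10.5×5 cube (52.50 mm²), the r=8 cylinder at (11, 3) partially overlaps it — only the 34.81 mm² overlap (of its 181.02 mm²) is removed, clipping the outline — area = 17.69 mm². At z = 11.52: the 10.5×5 cube contributes its full rectangle (area 52.50 mm²); the cube at (9, 12) is present — its section is the full 20.5×13.5 rectangle (area 276.75 mm²); the cylinder at (11, 3): section is a regular 8-gon, circumradius r=8 (area = (8/2)·8.000²·sin(360°/8) = 181.02 mm²); Taking the first minus the rest: starting from the 10.5×5 cube (52.50 mm²), the 20.5×13.5 cube at (9, 12) misses the remaining region (no effect); the r=8 cylinder at (11, 3) partially overlaps it — only the 34.81 mm² overlap (of its 181.02 mm²) is removed, clipping the outline — area = 17.69 mm². Checking containment: the cross-section at z = 11.52 is a subset of the cross-section at z = 4.8.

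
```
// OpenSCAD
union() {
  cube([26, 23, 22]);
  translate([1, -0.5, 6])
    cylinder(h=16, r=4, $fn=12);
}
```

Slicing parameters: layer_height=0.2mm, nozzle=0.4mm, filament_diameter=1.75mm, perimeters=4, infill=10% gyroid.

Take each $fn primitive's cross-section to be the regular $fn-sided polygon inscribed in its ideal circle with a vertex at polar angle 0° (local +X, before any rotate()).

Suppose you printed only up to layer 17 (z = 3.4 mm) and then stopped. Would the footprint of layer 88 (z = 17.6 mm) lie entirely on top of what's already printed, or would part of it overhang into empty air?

part overhangs

Compare the two slices. At z = 3.4: the cube is present — its section is the full 26×23 rectangle (area 598.00 mm²); the cylinder at (1, -0.5) is not intersected at this z (z outside [6, 22]); Taking the union: only the 26×23 cube is present, so the union is just that shape — area = 598.00 mm². At z = 17.6: the 26×23 cube contributes its full rectangle (area 598.00 mm²); the cylinder at (1, -0.5): section is a regular 12-gon, circumradius r=4 (area = (12/2)·4.000²·sin(360°/12) = 48.00 mm²); Combining (union): the regions partially overlap — summed areas 646.00 mm² minus the doubly-counted overlap 13.40 mm² gives 632.60 mm² — area = 632.60 mm². Checking containment: at z = 17.6 the cross-section extends beyond the z = 3.4 cross-section by about 34.60 mm².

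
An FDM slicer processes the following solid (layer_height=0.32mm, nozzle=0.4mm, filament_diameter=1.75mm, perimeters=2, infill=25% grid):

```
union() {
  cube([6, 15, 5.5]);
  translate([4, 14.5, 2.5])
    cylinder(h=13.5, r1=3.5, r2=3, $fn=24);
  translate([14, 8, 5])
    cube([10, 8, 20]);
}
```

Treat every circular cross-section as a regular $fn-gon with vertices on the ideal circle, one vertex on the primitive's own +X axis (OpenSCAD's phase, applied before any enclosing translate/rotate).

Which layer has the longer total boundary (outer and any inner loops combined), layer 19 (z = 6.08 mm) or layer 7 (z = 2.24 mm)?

Layer 19 (z = 6.08): the cube does not reach this height (z outside [0, 5.5]); the cone at (4, 14.5) contributes a regular 24-gon of circumradius 3.367 (interpolated between r1=3.5 and r2=3 at t=0.265) (perimeter = 2·24·3.367·sin(180°/24) = 21.10 mm); the cube at (14, 8) (footprint 10×8) is included at this height (perimeter 36.00 mm); Combining (union): the 2 present regions are separate (no shared area or edge), so areas and boundary lengths simply add and each stays a separate island — boundary = 57.10 mm. So its perimeter = 57.10 mm. Layer 7 (z = 2.24): the 6×15 cube contributes its full rectangle (perimeter 42.00 mm); the cone at (4, 14.5) does not reach this height (z outside [2.5, 16]); the cube at (14, 8) is not intersected at this z (z outside [5, 25]); Taking the union: only the 6×15 cube is present, so the union is just that shape — boundary = 42.00 mm. So its perimeter = 42.00 mm. Layer 19 is larger (57.10 vs 42.00 mm).

layer 19 (z = 6.08 mm)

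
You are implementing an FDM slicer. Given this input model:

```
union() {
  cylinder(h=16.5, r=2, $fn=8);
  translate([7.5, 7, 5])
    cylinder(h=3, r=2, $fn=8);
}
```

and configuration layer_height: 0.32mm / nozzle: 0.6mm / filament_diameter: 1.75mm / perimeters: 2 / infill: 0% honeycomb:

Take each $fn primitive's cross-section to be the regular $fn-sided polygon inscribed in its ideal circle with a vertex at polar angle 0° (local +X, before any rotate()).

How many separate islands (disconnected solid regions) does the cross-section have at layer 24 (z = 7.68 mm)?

At z = 7.68 mm: the r=2 cylinder contributes a regular 8-gon of circumradius 2; the cylinder at (7.5, 7): section is a regular 8-gon, circumradius r=2; Combining (union): the 2 present regions are separate (no shared area or edge), so areas and boundary lengths simply add and each stays a separate island — 2 connected regions. Overall, the cross-section has 2 separate islands. Island count = 2.

2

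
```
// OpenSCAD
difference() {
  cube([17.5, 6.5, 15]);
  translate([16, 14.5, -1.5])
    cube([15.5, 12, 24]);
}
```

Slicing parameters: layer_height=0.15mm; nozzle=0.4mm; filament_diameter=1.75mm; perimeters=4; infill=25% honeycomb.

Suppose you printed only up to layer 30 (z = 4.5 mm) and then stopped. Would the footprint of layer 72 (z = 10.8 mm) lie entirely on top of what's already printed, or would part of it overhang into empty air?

Compare the two slices. At z = 4.5: the cube (footprint 17.5×6.5) is included at this height (area 113.75 mm²); the cube at (16, 14.5) is present — its section is the full 15.5×12 rectangle (area 186.00 mm²); Taking the first minus the rest: starting from the 17.5×6.5 cube (113.75 mm²), the 15.5×12 cube at (16, 14.5) misses the remaining region (no effect) — area = 113.75 mm². At z = 10.8: the cube (footprint 17.5×6.5) is included at this height (area 113.75 mm²); the 15.5×12 cube at (16, 14.5) contributes its full rectangle (area 186.00 mm²); After the difference (first − rest): starting from the 17.5×6.5 cube (113.75 mm²), the 15.5×12 cube at (16, 14.5) misses the remaining region (no effect) — area = 113.75 mm². Checking containment: the cross-section at z = 10.8 is a subset of the cross-section at z = 4.5.

entirely on top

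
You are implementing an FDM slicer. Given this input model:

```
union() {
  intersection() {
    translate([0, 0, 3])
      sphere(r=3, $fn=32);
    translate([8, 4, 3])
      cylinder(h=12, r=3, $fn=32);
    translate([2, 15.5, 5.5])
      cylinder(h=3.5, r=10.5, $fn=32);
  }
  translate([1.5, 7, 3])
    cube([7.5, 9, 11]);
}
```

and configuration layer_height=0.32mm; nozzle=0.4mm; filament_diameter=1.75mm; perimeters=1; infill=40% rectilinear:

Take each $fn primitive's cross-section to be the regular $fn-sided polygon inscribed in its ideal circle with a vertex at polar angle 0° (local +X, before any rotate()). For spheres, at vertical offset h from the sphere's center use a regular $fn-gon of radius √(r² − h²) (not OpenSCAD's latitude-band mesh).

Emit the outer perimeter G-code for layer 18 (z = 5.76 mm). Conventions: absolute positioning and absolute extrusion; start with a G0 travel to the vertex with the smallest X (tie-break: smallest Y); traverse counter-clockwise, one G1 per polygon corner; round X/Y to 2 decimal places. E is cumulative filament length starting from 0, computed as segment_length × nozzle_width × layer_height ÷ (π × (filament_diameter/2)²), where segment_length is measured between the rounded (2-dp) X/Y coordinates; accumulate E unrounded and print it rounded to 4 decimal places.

G0 X1.50 Y7.00 Z5.76
G1 X9.00 Y7.00 E0.3991
G1 X9.00 Y16.00 E0.8781
G1 X1.50 Y16.00 E1.2772
G1 X1.50 Y7.00 E1.7561

At z = 5.76 mm: the sphere: section is a regular 32-gon, circumradius = √(r²−h²) = √(3²−2.76²) = 1.176; the r=3 cylinder at (8, 4) contributes a regular 32-gon of circumradius 3; the cylinder at (2, 15.5): section is a regular 32-gon, circumradius r=10.5; After intersecting: the r=3 cylinder at (8, 4) does not overlap the r=3 sphere (empty); the r=10.5 cylinder at (2, 15.5) does not overlap the running intersection (empty) — nothing remains; the cube at (1.5, 7) is present — its section is the full 7.5×9 rectangle; Taking the union: only the 7.5×9 cube at (1.5, 7) is present, so the union is just that shape — 1 connected region. The outline is a single polygon with 4 vertices. Extrusion per mm of travel: 0.4 × 0.32 / (π × 0.875²) = 0.053216. Accumulating E over each segment gives final E = 1.7561.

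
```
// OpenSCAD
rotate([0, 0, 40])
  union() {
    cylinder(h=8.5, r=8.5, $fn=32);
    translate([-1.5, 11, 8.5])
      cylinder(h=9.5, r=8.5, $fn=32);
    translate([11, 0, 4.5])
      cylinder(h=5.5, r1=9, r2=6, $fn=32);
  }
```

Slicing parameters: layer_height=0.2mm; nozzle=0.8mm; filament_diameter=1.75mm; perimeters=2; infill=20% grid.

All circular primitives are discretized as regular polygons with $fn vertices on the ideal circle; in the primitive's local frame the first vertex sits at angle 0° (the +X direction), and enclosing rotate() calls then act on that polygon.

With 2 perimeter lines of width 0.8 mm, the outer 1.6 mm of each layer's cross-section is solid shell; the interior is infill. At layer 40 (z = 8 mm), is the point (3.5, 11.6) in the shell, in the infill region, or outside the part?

shell

At z = 8 mm: the r=8.5 cylinder contributes a regular 32-gon of circumradius 8.5; the cylinder at (-1.5, 11) is absent (z outside [8.5, 18]); the cone at (11, 0) contributes a regular 32-gon of circumradius 7.091 (interpolated between r1=9 and r2=6 at t=0.636); Combining (union): the regions partially overlap (shared area 34.13 mm²), so overlapping operands fuse into one piece — 1 connected region; (whole slice rotated 40° about Z — lengths, areas and connectivity unchanged). Overall, the cross-section is a single solid region. Undo the 40° rotation: the query point maps to (10.137, 6.636) in the un-rotated model frame. The nearest boundary edge runs (9.62, 6.95)→(11.00, 7.09); distance from the point to it = 0.37 mm. The point is inside the cross-section, 0.37 mm from the nearest boundary — within the 1.6 mm shell band (2 × 0.8).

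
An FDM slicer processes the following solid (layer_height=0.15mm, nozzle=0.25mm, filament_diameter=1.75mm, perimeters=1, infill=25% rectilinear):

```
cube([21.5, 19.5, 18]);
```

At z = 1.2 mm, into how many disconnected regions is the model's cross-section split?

1

At z = 1.2 mm: the cube (footprint 21.5×19.5) is included at this height. The result has 1 disconnected region.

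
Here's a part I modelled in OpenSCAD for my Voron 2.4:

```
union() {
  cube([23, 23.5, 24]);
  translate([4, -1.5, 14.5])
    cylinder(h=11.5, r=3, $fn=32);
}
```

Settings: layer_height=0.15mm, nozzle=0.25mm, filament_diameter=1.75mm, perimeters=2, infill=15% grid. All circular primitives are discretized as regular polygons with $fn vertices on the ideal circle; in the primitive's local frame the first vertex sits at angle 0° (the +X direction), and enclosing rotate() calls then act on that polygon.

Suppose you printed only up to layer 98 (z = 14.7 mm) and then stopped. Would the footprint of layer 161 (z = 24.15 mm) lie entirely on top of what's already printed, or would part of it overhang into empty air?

Compare the two slices. At z = 14.7: the 23×23.5 cube contributes its full rectangle (area 540.50 mm²); the r=3 cylinder at (4, -1.5) gives a regular 32-gon of circumradius 3 (constant along its height) (area = (32/2)·3.000²·sin(360°/32) = 28.09 mm²); Merging all regions: the regions partially overlap — summed areas 568.59 mm² minus the doubly-counted overlap 5.47 mm² gives 563.12 mm² — area = 563.12 mm². At z = 24.15: the cube is not intersected at this z (z outside [0, 24]); the cylinder at (4, -1.5): section is a regular 32-gon, circumradius r=3 (area = (32/2)·3.000²·sin(360°/32) = 28.09 mm²); Merging all regions: only the r=3 cylinder at (4, -1.5) is present, so the union is just that shape — area = 28.09 mm². Checking containment: the cross-section at z = 24.15 is a subset of the cross-section at z = 14.7.

entirely on top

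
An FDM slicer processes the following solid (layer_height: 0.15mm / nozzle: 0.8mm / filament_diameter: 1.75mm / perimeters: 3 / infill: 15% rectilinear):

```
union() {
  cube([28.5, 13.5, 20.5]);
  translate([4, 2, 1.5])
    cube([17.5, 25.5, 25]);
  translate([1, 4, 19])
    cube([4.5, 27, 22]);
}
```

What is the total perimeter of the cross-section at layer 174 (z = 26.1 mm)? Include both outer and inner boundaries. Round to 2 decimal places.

99.00 mm

At z = 26.1 mm: the cube does not reach this height (z outside [0, 20.5]); the cube at (4, 2) (footprint 17.5×25.5) is included at this height (perimeter 86.00 mm); the cube at (1, 4) (footprint 4.5×27) is included at this height (perimeter 63.00 mm); Taking the union: the regions partially overlap (shared area 35.25 mm²), so the edge portions inside another operand are dropped and the merged outline is re-measured after clipping — boundary = 99.00 mm. Overall, the cross-section is a single solid region. Total boundary length (outer) = 99.00 mm.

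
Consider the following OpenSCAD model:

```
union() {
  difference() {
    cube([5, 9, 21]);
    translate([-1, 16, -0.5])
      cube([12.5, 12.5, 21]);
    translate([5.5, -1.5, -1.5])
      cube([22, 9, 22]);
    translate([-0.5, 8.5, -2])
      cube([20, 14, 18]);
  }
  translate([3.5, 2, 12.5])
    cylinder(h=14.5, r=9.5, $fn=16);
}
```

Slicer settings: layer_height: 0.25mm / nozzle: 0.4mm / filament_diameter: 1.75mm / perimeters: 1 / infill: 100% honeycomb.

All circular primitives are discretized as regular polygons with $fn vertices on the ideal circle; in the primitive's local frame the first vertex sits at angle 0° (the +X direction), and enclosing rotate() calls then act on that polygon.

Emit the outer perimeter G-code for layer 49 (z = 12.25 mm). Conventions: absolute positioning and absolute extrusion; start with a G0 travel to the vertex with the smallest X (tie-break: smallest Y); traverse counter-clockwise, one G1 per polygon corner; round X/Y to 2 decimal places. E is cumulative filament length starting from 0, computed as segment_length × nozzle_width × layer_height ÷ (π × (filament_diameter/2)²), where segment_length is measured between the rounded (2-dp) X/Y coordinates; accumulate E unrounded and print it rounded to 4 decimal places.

G0 X0.00 Y0.00 Z12.25
G1 X5.00 Y0.00 E0.2079
G1 X5.00 Y8.50 E0.5613
G1 X0.00 Y8.50 E0.7691
G1 X0.00 Y0.00 E1.1225

At z = 12.25 mm: the cube is present — its section is the full 5×9 rectangle; the 12.5×12.5 cube at (-1, 16) contributes its full rectangle; the 22×9 cube at (5.5, -1.5) contributes its full rectangle; the cube at (-0.5, 8.5) (footprint 20×14) is included at this height; After the difference (first − rest): starting from the 5×9 cube, the 12.5×12.5 cube at (-1, 16) misses the remaining region (no effect); the 22×9 cube at (5.5, -1.5) misses the remaining region (no effect); the 20×14 cube at (-0.5, 8.5) partially overlaps it — only the 2.50 mm² overlap (of its 280.00 mm²) is removed, clipping the outline — 1 connected region; the cylinder at (3.5, 2) is not intersected at this z (z outside [12.5, 27]); Combining (union): only that combined region is present, so the union is just that shape — 1 connected region. The outline is a single polygon with 4 vertices. Extrusion per mm of travel: 0.4 × 0.25 / (π × 0.875²) = 0.041575. Accumulating E over each segment gives final E = 1.1225.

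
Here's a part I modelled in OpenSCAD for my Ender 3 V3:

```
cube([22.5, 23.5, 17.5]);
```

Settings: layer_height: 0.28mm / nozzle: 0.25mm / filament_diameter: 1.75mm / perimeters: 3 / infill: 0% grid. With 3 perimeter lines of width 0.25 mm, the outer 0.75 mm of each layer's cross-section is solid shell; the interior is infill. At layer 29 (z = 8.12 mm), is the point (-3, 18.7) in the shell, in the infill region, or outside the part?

outside

At z = 8.12 mm: the cube is present — its section is the full 22.5×23.5 rectangle. Overall, the cross-section is a single solid region. The nearest boundary edge runs (0.00, 23.50)→(0.00, 0.00); distance from the point to it = 3.00 mm. The point is not inside any of the regions above, so it lies outside the cross-section (3.00 mm from the nearest boundary).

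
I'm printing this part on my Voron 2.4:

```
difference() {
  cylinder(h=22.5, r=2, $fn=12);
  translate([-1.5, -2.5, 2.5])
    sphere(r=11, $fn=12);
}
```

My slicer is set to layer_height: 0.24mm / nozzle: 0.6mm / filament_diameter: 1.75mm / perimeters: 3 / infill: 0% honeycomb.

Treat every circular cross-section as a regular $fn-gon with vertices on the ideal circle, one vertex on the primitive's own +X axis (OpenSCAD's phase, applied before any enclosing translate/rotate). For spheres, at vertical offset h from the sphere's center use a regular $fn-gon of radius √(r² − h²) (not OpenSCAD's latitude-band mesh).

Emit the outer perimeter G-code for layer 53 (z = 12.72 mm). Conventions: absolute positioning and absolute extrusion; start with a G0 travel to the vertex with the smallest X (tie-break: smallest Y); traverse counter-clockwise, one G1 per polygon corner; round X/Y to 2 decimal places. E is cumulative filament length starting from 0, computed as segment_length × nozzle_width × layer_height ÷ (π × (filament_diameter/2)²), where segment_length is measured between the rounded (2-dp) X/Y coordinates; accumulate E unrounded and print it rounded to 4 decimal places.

G0 X-1.23 Y1.50 Z12.72
G1 X0.53 Y1.02 E0.1092
G1 X1.91 Y-0.35 E0.2256
G1 X2.00 Y0.00 E0.2473
G1 X1.73 Y1.00 E0.3093
G1 X1.00 Y1.73 E0.3711
G1 X0.00 Y2.00 E0.4331
G1 X-1.00 Y1.73 E0.4951
G1 X-1.23 Y1.50 E0.5146

At z = 12.72 mm: the cylinder: section is a regular 12-gon, circumradius r=2; the r=11 sphere at (-1.5, -2.5) contributes a regular 12-gon of circumradius √(11²−10.22²) = 4.068; Taking the first minus the rest: starting from the r=2 cylinder, the r=11 sphere at (-1.5, -2.5) partially overlaps it — only the 9.43 mm² overlap (of its 49.65 mm²) is removed, clipping the outline — 1 connected region. The outline is a single polygon with 8 vertices. Extrusion per mm of travel: 0.6 × 0.24 / (π × 0.875²) = 0.059868. Accumulating E over each segment gives final E = 0.5146.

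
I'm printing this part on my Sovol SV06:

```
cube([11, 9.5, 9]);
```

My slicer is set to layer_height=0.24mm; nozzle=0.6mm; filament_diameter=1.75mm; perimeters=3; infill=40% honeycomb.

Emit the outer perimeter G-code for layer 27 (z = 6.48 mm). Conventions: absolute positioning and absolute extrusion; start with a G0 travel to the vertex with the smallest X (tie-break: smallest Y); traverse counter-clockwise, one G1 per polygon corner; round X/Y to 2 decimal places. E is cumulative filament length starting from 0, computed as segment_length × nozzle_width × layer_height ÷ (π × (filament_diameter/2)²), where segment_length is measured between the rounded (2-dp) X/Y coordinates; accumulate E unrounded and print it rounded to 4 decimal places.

At z = 6.48 mm: the 11×9.5 cube contributes its full rectangle. The outline is a single polygon with 4 vertices. Extrusion per mm of travel: 0.6 × 0.24 / (π × 0.875²) = 0.059868. Accumulating E over each segment gives final E = 2.4546.

G0 X0.00 Y0.00 Z6.48
G1 X11.00 Y0.00 E0.6586
G1 X11.00 Y9.50 E1.2273
G1 X0.00 Y9.50 E1.8858
G1 X0.00 Y0.00 E2.4546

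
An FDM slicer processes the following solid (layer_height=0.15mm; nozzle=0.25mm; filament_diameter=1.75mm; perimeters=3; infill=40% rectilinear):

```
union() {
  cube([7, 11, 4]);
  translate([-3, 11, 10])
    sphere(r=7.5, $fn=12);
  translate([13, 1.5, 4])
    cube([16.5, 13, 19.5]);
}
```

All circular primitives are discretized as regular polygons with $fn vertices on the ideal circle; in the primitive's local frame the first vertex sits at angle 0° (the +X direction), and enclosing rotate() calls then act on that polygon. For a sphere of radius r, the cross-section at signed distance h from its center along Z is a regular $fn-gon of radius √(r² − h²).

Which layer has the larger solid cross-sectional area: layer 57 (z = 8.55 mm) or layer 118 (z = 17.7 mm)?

layer 57 (z = 8.55 mm)

Layer 57 (z = 8.55): the cube is not intersected at this z (z outside [0, 4]); the sphere at (-3, 11): section is a regular 12-gon, circumradius = √(r²−h²) = √(7.5²−1.45²) = 7.358 (area = (12/2)·7.358²·sin(360°/12) = 162.44 mm²); the cube at (13, 1.5) is present — its section is the full 16.5×13 rectangle (area 214.50 mm²); Merging all regions: the 2 present regions are separate (no shared area or edge), so areas and boundary lengths simply add and each stays a separate island — area = 376.94 mm². So its area = 376.94 mm². Layer 118 (z = 17.7): the cube does not reach this height (z outside [0, 4]); the sphere at (-3, 11) is absent (|z−center|=7.700 > r=7.5); the cube at (13, 1.5) is present — its section is the full 16.5×13 rectangle (area 214.50 mm²); Combining (union): only the 16.5×13 cube at (13, 1.5) is present, so the union is just that shape — area = 214.50 mm². So its area = 214.50 mm². Layer 57 is larger (376.94 vs 214.50 mm²).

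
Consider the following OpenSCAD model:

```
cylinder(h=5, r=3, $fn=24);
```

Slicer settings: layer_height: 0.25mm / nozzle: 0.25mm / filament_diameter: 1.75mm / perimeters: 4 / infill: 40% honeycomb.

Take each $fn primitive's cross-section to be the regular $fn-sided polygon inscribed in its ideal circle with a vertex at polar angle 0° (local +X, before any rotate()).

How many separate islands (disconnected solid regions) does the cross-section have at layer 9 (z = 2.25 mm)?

1

At z = 2.25 mm: the r=3 cylinder contributes a regular 24-gon of circumradius 3. Overall, the cross-section is a single solid region. Island count = 1.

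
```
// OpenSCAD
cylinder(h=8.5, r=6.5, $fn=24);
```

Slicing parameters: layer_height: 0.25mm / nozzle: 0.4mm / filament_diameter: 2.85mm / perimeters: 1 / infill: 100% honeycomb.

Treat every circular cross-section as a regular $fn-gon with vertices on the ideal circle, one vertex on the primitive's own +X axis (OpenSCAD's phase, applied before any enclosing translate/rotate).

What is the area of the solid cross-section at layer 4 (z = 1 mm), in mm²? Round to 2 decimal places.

131.22 mm²

At z = 1 mm: the cylinder: section is a regular 24-gon, circumradius r=6.5 (area = (24/2)·6.500²·sin(360°/24) = 131.22 mm²). Overall, the cross-section is a single solid region. Net area = 131.22 mm².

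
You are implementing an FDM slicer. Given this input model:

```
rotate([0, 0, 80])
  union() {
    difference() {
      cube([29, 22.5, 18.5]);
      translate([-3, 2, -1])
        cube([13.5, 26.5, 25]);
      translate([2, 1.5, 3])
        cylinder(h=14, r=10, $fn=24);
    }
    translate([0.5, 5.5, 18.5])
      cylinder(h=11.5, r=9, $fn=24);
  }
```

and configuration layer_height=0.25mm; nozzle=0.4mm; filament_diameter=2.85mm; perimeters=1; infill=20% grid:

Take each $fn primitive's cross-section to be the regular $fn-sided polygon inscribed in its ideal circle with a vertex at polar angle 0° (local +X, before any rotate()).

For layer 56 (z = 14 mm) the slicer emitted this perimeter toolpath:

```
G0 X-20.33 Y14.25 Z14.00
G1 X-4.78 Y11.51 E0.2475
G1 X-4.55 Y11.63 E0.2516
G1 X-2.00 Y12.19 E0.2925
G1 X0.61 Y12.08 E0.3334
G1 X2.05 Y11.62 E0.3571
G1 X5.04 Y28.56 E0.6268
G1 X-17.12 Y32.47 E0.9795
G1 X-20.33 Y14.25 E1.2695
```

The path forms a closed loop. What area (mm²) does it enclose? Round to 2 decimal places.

Apply the shoelace formula to the sequence of (X, Y) vertices; enclosed area = 409.08 mm².

409.08 mm²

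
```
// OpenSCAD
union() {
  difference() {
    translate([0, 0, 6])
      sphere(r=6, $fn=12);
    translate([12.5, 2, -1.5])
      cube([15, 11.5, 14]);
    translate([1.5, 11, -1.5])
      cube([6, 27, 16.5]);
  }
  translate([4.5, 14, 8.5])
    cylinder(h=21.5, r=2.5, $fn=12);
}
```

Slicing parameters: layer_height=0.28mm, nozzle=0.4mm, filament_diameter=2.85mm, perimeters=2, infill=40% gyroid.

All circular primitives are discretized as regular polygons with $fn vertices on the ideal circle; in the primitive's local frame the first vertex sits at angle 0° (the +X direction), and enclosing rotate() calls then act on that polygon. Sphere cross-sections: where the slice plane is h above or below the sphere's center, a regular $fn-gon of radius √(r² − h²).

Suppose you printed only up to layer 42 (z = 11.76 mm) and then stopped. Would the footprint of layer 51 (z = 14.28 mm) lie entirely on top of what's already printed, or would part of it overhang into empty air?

entirely on top

Compare the two slices. At z = 11.76: the r=6 sphere slices to a regular 12-gon of circumradius 1.680 (√(r²−h²) with h=5.76 from center) (area = (12/2)·1.680²·sin(360°/12) = 8.47 mm²); the 15×11.5 cube at (12.5, 2) contributes its full rectangle (area 172.50 mm²); the cube at (1.5, 11) is present — its section is the full 6×27 rectangle (area 162.00 mm²); Taking the first minus the rest: starting from the r=6 sphere (8.47 mm²), the 15×11.5 cube at (12.5, 2) misses the remaining region (no effect); the 6×27 cube at (1.5, 11) misses the remaining region (no effect) — area = 8.47 mm²; the r=2.5 cylinder at (4.5, 14) contributes a regular 12-gon of circumradius 2.5 (area = (12/2)·2.500²·sin(360°/12) = 18.75 mm²); Taking the union: the 2 present regions are separate (no shared area or edge), so areas and boundary lengths simply add and each stays a separate island — area = 27.22 mm². At z = 14.28: the sphere is not intersected at this z (|z−center|=8.280 > r=6); the cube at (12.5, 2) does not reach this height (z outside [-1.5, 12.5]); the cube at (1.5, 11) (footprint 6×27) is included at this height (area 162.00 mm²); Taking the first minus the rest: the first operand is absent here, so nothing remains; the r=2.5 cylinder at (4.5, 14) contributes a regular 12-gon of circumradius 2.5 (area = (12/2)·2.500²·sin(360°/12) = 18.75 mm²); Merging all regions: only the r=2.5 cylinder at (4.5, 14) is present, so the union is just that shape — area = 18.75 mm². Checking containment: the cross-section at z = 14.28 is a subset of the cross-section at z = 11.76.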